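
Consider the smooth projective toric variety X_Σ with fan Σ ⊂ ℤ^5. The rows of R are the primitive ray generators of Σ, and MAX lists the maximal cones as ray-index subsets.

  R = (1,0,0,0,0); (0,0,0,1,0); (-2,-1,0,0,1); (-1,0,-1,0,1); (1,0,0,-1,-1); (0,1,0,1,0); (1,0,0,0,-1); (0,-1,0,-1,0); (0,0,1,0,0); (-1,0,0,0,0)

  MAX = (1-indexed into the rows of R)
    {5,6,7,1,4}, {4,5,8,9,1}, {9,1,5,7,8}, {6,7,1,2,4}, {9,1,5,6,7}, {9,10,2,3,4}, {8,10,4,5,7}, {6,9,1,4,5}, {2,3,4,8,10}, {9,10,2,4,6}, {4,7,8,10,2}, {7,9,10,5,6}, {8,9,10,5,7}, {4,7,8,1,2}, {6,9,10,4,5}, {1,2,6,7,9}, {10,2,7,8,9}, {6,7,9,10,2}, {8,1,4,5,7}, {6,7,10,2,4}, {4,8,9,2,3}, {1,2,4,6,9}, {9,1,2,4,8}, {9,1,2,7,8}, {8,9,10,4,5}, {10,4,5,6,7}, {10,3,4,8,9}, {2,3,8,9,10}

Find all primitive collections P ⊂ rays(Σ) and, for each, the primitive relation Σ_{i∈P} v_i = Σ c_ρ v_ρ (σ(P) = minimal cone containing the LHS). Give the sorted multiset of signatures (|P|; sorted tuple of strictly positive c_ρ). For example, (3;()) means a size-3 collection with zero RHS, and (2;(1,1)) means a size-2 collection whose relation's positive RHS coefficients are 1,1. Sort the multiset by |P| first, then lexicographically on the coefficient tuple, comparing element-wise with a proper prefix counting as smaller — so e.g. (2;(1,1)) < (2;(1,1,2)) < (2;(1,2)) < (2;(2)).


9 collections generate NE(X_Σ); each relation:

  {1,10}:  v_{1} + v_{10} = 0  ⇒ sig = (2;())
  {6,8}:  v_{6} + v_{8} = 0  ⇒ sig = (2;())
  {2,5}:  v_{2} + v_{5} = v_{7}  ⇒ sig = (2;(1))
  {3,5}:  v_{3} + v_{5} = v_{8} + v_{10}  ⇒ sig = (2;(1,1))
  {3,7}:  v_{3} + v_{7} = v_{2} + v_{8} + v_{10}  ⇒ sig = (2;(1,1,1))
  {1,3}:  v_{1} + v_{3} = v_{2} + v_{4} + v_{8} + v_{9}  ⇒ sig = (2;(1,1,1,1))
  {3,6}:  v_{3} + v_{6} = v_{2} + v_{4} + v_{9} + v_{10}  ⇒ sig = (2;(1,1,1,1))
  {4,7,9}:  v_{4} + v_{7} + v_{9} = 0  ⇒ sig = (3;())
  {2,4,8,9,10}:  v_{2} + v_{4} + v_{8} + v_{9} + v_{10} = v_{3}  ⇒ sig = (5;(1))

so the primitive-relation signature multiset is
    |P|=2: 7 collections, coeffs (), (), (1), (1,1), (1,1,1), (1,1,1,1), (1,1,1,1)
    |P|=3: 1 collection, coeffs ()
    |P|=5: 1 collection, coeffs (1)


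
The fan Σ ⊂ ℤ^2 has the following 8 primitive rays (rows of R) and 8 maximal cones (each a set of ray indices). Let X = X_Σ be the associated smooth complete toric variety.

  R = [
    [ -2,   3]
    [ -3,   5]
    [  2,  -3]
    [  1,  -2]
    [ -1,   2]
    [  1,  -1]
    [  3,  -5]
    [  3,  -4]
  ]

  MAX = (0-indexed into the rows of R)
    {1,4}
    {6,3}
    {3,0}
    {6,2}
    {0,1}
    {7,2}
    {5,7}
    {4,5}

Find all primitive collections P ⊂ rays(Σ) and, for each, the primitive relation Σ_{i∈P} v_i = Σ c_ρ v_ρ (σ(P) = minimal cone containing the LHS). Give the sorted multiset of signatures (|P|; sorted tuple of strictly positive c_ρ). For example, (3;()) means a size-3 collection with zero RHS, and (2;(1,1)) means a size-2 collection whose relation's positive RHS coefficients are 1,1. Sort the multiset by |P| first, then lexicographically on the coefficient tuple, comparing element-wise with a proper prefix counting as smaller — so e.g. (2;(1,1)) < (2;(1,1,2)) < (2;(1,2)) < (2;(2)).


20 minimal non-faces of Δ(Σ) (on 8 rays):

  • {0,2}:  v_{0} + v_{2} = 0  ⇒ sig = (2;())
  • {1,6}:  v_{1} + v_{6} = 0  ⇒ sig = (2;())
  • {3,4}:  v_{3} + v_{4} = 0  ⇒ sig = (2;())
  • {0,4}:  v_{0} + v_{4} = v_{1}  ⇒ sig = (2;(1))
  • {0,5}:  v_{0} + v_{5} = v_{4}  ⇒ sig = (2;(1))
  • {0,6}:  v_{0} + v_{6} = v_{3}  ⇒ sig = (2;(1))
  • {0,7}:  v_{0} + v_{7} = v_{5}  ⇒ sig = (2;(1))
  • {1,2}:  v_{1} + v_{2} = v_{4}  ⇒ sig = (2;(1))
  • {1,3}:  v_{1} + v_{3} = v_{0}  ⇒ sig = (2;(1))
  • {2,3}:  v_{2} + v_{3} = v_{6}  ⇒ sig = (2;(1))
  • {2,4}:  v_{2} + v_{4} = v_{5}  ⇒ sig = (2;(1))
  • {2,5}:  v_{2} + v_{5} = v_{7}  ⇒ sig = (2;(1))
  • {3,5}:  v_{3} + v_{5} = v_{2}  ⇒ sig = (2;(1))
  • {4,6}:  v_{4} + v_{6} = v_{2}  ⇒ sig = (2;(1))
  • {1,7}:  v_{1} + v_{7} = v_{4} + v_{5}  ⇒ sig = (2;(1,1))
  • {1,5}:  v_{1} + v_{5} = 2·v_{4}  ⇒ sig = (2;(2))
  • {3,7}:  v_{3} + v_{7} = 2·v_{2}  ⇒ sig = (2;(2))
  • {4,7}:  v_{4} + v_{7} = 2·v_{5}  ⇒ sig = (2;(2))
  • {5,6}:  v_{5} + v_{6} = 2·v_{2}  ⇒ sig = (2;(2))
  • {6,7}:  v_{6} + v_{7} = 3·v_{2}  ⇒ sig = (2;(3))

Hence PRS(X_Σ) =
{ (2;()) ×3,  (2;(1)) ×11,  (2;(1,1)),  (2;(2)) ×4,  (2;(3)) }


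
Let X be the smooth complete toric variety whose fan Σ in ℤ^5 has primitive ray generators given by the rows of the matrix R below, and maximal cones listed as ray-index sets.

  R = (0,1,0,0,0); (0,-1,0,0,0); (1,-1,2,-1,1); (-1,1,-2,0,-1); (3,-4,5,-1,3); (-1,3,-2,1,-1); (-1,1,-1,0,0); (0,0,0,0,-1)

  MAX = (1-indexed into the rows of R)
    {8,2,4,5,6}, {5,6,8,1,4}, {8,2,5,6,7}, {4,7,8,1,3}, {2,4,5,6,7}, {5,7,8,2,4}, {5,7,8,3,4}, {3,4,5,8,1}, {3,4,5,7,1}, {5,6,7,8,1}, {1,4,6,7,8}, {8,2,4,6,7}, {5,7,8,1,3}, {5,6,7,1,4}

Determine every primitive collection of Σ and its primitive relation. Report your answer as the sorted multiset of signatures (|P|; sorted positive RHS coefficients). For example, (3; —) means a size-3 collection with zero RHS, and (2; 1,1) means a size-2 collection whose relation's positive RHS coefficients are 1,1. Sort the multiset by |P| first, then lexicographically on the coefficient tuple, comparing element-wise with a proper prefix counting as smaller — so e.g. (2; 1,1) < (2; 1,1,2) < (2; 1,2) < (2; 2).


The 5 primitive collections of Σ (r=8, n=5):

  P = {1,2}:  v_{1} + v_{2} = 0 ; sig = (2; —)
  P = {2,3}:  v_{2} + v_{3} = v_{4} + v_{5} + v_{7} + v_{8} ; sig = (2; 1,1,1,1)
  P = {3,6}:  v_{3} + v_{6} = 2·v_{1} ; sig = (2; 2)
  P = {1,4,5,7,8}:  v_{1} + v_{4} + v_{5} + v_{7} + v_{8} = v_{3} ; sig = (5; 1)
  P = {4,5,6,7,8}:  v_{4} + v_{5} + v_{6} + v_{7} + v_{8} = v_{1} ; sig = (5; 1)

so the primitive-relation signature multiset is
    |P|=2: 3 collections, coeffs (), (1,1,1,1), (2)
    |P|=5: 2 collections, coeffs (1), (1)


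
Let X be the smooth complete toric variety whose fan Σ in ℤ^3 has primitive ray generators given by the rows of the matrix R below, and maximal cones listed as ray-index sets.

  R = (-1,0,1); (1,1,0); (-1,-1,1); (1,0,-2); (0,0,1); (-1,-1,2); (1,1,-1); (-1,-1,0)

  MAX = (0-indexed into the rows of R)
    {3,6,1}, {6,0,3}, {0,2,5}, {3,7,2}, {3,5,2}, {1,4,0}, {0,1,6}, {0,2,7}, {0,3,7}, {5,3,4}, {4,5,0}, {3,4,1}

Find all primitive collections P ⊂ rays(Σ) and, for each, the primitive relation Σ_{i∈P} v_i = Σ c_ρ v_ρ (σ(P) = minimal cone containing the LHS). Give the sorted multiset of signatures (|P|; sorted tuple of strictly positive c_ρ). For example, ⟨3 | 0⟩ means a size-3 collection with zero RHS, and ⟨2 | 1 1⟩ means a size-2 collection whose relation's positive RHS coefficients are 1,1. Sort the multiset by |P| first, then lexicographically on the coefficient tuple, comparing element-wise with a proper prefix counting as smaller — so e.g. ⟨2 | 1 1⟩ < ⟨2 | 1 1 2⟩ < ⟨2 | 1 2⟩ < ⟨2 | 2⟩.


14 collections generate NE(X_Σ); each relation:

  P = {1,7}:  v_{1} + v_{7} = 0 ; sig = ⟨2 | 0⟩
  P = {2,6}:  v_{2} + v_{6} = 0 ; sig = ⟨2 | 0⟩
  P = {1,2}:  v_{1} + v_{2} = v_{4} ; sig = ⟨2 | 1⟩
  P = {2,4}:  v_{2} + v_{4} = v_{5} ; sig = ⟨2 | 1⟩
  P = {4,6}:  v_{4} + v_{6} = v_{1} ; sig = ⟨2 | 1⟩
  P = {4,7}:  v_{4} + v_{7} = v_{2} ; sig = ⟨2 | 1⟩
  P = {5,6}:  v_{5} + v_{6} = v_{4} ; sig = ⟨2 | 1⟩
  P = {6,7}:  v_{6} + v_{7} = v_{0} + v_{3} ; sig = ⟨2 | 1 1⟩
  P = {1,5}:  v_{1} + v_{5} = 2·v_{4} ; sig = ⟨2 | 2⟩
  P = {5,7}:  v_{5} + v_{7} = 2·v_{2} ; sig = ⟨2 | 2⟩
  P = {0,3,4}:  v_{0} + v_{3} + v_{4} = 0 ; sig = ⟨3 | 0⟩
  P = {0,1,3}:  v_{0} + v_{1} + v_{3} = v_{6} ; sig = ⟨3 | 1⟩
  P = {0,2,3}:  v_{0} + v_{2} + v_{3} = v_{7} ; sig = ⟨3 | 1⟩
  P = {0,3,5}:  v_{0} + v_{3} + v_{5} = v_{2} ; sig = ⟨3 | 1⟩

so the primitive-relation signature multiset is
{ ⟨2 | 0⟩ ×2,  ⟨2 | 1⟩ ×5,  ⟨2 | 1 1⟩,  ⟨2 | 2⟩ ×2,  ⟨3 | 0⟩,  ⟨3 | 1⟩ ×3 }


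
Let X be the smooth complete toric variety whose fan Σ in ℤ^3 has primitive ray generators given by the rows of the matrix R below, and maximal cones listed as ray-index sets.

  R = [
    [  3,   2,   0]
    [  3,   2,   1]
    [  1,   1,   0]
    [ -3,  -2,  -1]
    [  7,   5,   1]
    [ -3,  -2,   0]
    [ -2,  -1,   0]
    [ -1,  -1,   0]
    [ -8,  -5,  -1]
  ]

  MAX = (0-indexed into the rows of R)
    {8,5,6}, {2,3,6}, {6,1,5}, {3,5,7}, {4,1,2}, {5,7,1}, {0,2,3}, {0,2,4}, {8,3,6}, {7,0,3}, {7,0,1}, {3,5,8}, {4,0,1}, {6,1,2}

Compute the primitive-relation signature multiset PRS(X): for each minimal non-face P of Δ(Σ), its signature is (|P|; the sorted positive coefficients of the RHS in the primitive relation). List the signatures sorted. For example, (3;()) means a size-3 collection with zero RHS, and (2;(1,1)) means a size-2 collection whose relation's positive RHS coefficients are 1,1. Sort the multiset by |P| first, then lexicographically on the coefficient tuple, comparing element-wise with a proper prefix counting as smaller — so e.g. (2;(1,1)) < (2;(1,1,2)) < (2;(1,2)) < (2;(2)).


The 17 primitive collections of Σ (r=9, n=3):

  • {0,5}:  v_{0} + v_{5} = 0  →  sig = (2;())
  • {1,3}:  v_{1} + v_{3} = 0  →  sig = (2;())
  • {2,7}:  v_{2} + v_{7} = 0  →  sig = (2;())
  • {0,6}:  v_{0} + v_{6} = v_{2}  →  sig = (2;(1))
  • {2,5}:  v_{2} + v_{5} = v_{6}  →  sig = (2;(1))
  • {6,7}:  v_{6} + v_{7} = v_{5}  →  sig = (2;(1))
  • {0,8}:  v_{0} + v_{8} = v_{3} + v_{6}  →  sig = (2;(1,1))
  • {1,8}:  v_{1} + v_{8} = v_{5} + v_{6}  →  sig = (2;(1,1))
  • {3,4}:  v_{3} + v_{4} = v_{0} + v_{2}  →  sig = (2;(1,1))
  • {4,5}:  v_{4} + v_{5} = v_{1} + v_{2}  →  sig = (2;(1,1))
  • {4,7}:  v_{4} + v_{7} = v_{0} + v_{1}  →  sig = (2;(1,1))
  • {4,8}:  v_{4} + v_{8} = v_{2} + v_{6}  →  sig = (2;(1,1))
  • {2,8}:  v_{2} + v_{8} = v_{3} + 2·v_{6}  →  sig = (2;(1,2))
  • {4,6}:  v_{4} + v_{6} = v_{1} + 2·v_{2}  →  sig = (2;(1,2))
  • {7,8}:  v_{7} + v_{8} = v_{3} + 2·v_{5}  →  sig = (2;(1,2))
  • {0,1,2}:  v_{0} + v_{1} + v_{2} = v_{4}  →  sig = (3;(1))
  • {3,5,6}:  v_{3} + v_{5} + v_{6} = v_{8}  →  sig = (3;(1))

Hence PRS(X_Σ) =
{ (2;()) ×3,  (2;(1)) ×3,  (2;(1,1)) ×6,  (2;(1,2)) ×3,  (3;(1)) ×2 }


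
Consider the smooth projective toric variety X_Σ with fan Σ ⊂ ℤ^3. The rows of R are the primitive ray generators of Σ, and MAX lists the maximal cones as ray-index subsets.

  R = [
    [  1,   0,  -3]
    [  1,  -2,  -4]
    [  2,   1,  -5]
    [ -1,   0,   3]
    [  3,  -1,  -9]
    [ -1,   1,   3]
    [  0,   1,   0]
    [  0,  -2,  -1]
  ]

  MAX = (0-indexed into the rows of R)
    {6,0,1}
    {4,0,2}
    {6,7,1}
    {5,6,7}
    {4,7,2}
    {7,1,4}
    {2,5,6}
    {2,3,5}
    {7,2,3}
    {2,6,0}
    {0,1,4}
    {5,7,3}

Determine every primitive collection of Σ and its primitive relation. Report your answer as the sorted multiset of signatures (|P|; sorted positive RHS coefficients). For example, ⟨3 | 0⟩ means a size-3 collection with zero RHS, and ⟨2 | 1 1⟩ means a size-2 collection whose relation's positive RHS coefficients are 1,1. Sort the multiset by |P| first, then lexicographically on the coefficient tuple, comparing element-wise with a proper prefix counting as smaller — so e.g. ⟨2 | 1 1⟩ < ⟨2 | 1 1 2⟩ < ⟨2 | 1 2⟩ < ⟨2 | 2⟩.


12 collections generate NE(X_Σ); each relation:

  • {0,3}:  v_{0} + v_{3} = 0 — sig = ⟨2 | 0⟩
  • {0,5}:  v_{0} + v_{5} = v_{6} — sig = ⟨2 | 1⟩
  • {0,7}:  v_{0} + v_{7} = v_{1} — sig = ⟨2 | 1⟩
  • {1,2}:  v_{1} + v_{2} = v_{4} — sig = ⟨2 | 1⟩
  • {1,3}:  v_{1} + v_{3} = v_{7} — sig = ⟨2 | 1⟩
  • {3,6}:  v_{3} + v_{6} = v_{5} — sig = ⟨2 | 1⟩
  • {1,5}:  v_{1} + v_{5} = v_{6} + v_{7} — sig = ⟨2 | 1 1⟩
  • {3,4}:  v_{3} + v_{4} = v_{2} + v_{7} — sig = ⟨2 | 1 1⟩
  • {4,5}:  v_{4} + v_{5} = 2·v_{0} — sig = ⟨2 | 2⟩
  • {4,6}:  v_{4} + v_{6} = 3·v_{0} — sig = ⟨2 | 3⟩
  • {2,5,7}:  v_{2} + v_{5} + v_{7} = v_{0} — sig = ⟨3 | 1⟩
  • {2,6,7}:  v_{2} + v_{6} + v_{7} = 2·v_{0} — sig = ⟨3 | 2⟩

Sorted signature multiset PRS(X):
[⟨2 | 0⟩, ⟨2 | 1⟩, ⟨2 | 1⟩, ⟨2 | 1⟩, ⟨2 | 1⟩, ⟨2 | 1⟩, ⟨2 | 1 1⟩, ⟨2 | 1 1⟩, ⟨2 | 2⟩, ⟨2 | 3⟩, ⟨3 | 1⟩, ⟨3 | 2⟩]


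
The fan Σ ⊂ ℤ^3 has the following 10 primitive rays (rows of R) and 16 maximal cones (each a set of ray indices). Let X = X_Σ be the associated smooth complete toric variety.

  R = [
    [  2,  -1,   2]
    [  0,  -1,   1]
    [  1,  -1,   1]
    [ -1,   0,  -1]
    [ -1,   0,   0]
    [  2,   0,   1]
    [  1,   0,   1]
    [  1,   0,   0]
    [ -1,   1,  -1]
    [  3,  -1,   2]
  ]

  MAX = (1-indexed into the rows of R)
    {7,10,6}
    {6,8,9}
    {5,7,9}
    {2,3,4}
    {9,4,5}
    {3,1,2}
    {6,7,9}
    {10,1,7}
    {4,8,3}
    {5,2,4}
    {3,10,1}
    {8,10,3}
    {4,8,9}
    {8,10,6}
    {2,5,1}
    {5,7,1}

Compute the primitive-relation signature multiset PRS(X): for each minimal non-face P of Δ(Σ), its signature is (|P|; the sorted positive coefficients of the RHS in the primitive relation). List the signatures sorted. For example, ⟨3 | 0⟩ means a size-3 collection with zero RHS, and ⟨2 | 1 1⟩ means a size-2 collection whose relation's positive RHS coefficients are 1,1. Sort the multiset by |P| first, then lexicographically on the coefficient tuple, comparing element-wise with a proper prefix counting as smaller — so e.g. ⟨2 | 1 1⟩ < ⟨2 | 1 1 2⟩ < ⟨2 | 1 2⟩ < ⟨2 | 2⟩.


21 collections generate NE(X_Σ); each relation:

  P = {3,9}:  v_{3} + v_{9} = 0  ⟹  sig = ⟨2 | 0⟩
  P = {4,7}:  v_{4} + v_{7} = 0  ⟹  sig = ⟨2 | 0⟩
  P = {5,8}:  v_{5} + v_{8} = 0  ⟹  sig = ⟨2 | 0⟩
  P = {1,4}:  v_{1} + v_{4} = v_{3}  ⟹  sig = ⟨2 | 1⟩
  P = {1,8}:  v_{1} + v_{8} = v_{10}  ⟹  sig = ⟨2 | 1⟩
  P = {1,9}:  v_{1} + v_{9} = v_{7}  ⟹  sig = ⟨2 | 1⟩
  P = {2,6}:  v_{2} + v_{6} = v_{1}  ⟹  sig = ⟨2 | 1⟩
  P = {2,8}:  v_{2} + v_{8} = v_{3}  ⟹  sig = ⟨2 | 1⟩
  P = {2,9}:  v_{2} + v_{9} = v_{5}  ⟹  sig = ⟨2 | 1⟩
  P = {3,5}:  v_{3} + v_{5} = v_{2}  ⟹  sig = ⟨2 | 1⟩
  P = {3,6}:  v_{3} + v_{6} = v_{10}  ⟹  sig = ⟨2 | 1⟩
  P = {3,7}:  v_{3} + v_{7} = v_{1}  ⟹  sig = ⟨2 | 1⟩
  P = {4,6}:  v_{4} + v_{6} = v_{8}  ⟹  sig = ⟨2 | 1⟩
  P = {5,6}:  v_{5} + v_{6} = v_{7}  ⟹  sig = ⟨2 | 1⟩
  P = {5,10}:  v_{5} + v_{10} = v_{1}  ⟹  sig = ⟨2 | 1⟩
  P = {7,8}:  v_{7} + v_{8} = v_{6}  ⟹  sig = ⟨2 | 1⟩
  P = {9,10}:  v_{9} + v_{10} = v_{6}  ⟹  sig = ⟨2 | 1⟩
  P = {1,6}:  v_{1} + v_{6} = v_{7} + v_{10}  ⟹  sig = ⟨2 | 1 1⟩
  P = {2,7}:  v_{2} + v_{7} = v_{1} + v_{5}  ⟹  sig = ⟨2 | 1 1⟩
  P = {2,10}:  v_{2} + v_{10} = v_{1} + v_{3}  ⟹  sig = ⟨2 | 1 1⟩
  P = {4,10}:  v_{4} + v_{10} = v_{3} + v_{8}  ⟹  sig = ⟨2 | 1 1⟩

so the primitive-relation signature multiset is
    |P|=2: 21 collections, coeffs (), (), (), (1), (1), (1), (1), (1), (1), (1), (1), (1), (1), (1), (1), (1), (1), (1,1), (1,1), (1,1), (1,1)


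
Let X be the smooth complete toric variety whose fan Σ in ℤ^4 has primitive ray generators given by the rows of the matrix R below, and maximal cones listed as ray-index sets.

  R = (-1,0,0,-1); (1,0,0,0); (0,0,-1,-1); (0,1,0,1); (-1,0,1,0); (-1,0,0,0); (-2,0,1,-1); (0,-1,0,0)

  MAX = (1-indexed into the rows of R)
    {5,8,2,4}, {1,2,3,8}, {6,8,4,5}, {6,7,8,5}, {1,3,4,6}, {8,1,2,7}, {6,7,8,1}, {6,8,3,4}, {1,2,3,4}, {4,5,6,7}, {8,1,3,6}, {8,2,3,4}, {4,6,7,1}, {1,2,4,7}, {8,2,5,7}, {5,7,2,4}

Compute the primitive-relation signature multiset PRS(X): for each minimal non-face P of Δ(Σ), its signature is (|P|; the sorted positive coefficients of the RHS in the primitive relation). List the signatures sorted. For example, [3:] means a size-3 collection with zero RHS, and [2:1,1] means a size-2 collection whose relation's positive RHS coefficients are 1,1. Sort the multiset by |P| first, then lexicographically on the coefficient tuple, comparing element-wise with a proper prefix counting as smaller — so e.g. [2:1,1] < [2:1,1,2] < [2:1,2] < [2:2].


6 collections generate NE(X_Σ); each relation:

  P = {2,6}:  v_{2} + v_{6} = 0  so sig = [2:]
  P = {1,5}:  v_{1} + v_{5} = v_{7}  so sig = [2:1]
  P = {3,5}:  v_{3} + v_{5} = v_{1}  so sig = [2:1]
  P = {3,7}:  v_{3} + v_{7} = 2·v_{1}  so sig = [2:2]
  P = {1,4,8}:  v_{1} + v_{4} + v_{8} = v_{6}  so sig = [3:1]
  P = {4,7,8}:  v_{4} + v_{7} + v_{8} = v_{5} + v_{6}  so sig = [3:1,1]

Hence PRS(X_Σ) =
    [2:]
    [2:1]
    [2:1]
    [2:2]
    [3:1]
    [3:1,1]


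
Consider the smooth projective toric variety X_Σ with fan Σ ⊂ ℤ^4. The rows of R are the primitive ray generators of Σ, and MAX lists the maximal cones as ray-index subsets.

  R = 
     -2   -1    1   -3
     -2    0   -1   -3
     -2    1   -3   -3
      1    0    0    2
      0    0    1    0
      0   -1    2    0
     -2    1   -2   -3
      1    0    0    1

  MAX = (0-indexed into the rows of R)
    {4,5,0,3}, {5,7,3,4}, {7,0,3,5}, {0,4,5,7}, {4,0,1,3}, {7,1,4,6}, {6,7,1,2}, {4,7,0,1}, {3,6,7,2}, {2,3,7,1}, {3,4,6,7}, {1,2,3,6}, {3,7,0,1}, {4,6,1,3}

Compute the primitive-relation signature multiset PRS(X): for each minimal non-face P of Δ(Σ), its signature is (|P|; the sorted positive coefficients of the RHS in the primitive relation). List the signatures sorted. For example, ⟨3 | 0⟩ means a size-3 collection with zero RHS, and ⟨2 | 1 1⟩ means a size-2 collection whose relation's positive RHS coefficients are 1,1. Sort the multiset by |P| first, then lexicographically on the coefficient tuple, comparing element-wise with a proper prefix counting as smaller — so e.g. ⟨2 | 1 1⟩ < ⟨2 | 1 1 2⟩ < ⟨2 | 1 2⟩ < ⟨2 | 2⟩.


The 9 primitive collections of Σ (r=8, n=4):

  {1,5}:  v_{1} + v_{5} = v_{0}  ⟹  sig = ⟨2 | 1⟩
  {2,4}:  v_{2} + v_{4} = v_{6}  ⟹  sig = ⟨2 | 1⟩
  {2,5}:  v_{2} + v_{5} = v_{1}  ⟹  sig = ⟨2 | 1⟩
  {5,6}:  v_{5} + v_{6} = v_{1} + v_{4}  ⟹  sig = ⟨2 | 1 1⟩
  {0,6}:  v_{0} + v_{6} = 2·v_{1} + v_{4}  ⟹  sig = ⟨2 | 1 2⟩
  {0,2}:  v_{0} + v_{2} = 2·v_{1}  ⟹  sig = ⟨2 | 2⟩
  {1,3,4,7}:  v_{1} + v_{3} + v_{4} + v_{7} = 0  ⟹  sig = ⟨4 | 0⟩
  {0,3,4,7}:  v_{0} + v_{3} + v_{4} + v_{7} = v_{5}  ⟹  sig = ⟨4 | 1⟩
  {1,3,6,7}:  v_{1} + v_{3} + v_{6} + v_{7} = v_{2}  ⟹  sig = ⟨4 | 1⟩

Sorted signature multiset PRS(X):
[⟨2 | 1⟩, ⟨2 | 1⟩, ⟨2 | 1⟩, ⟨2 | 1 1⟩, ⟨2 | 1 2⟩, ⟨2 | 2⟩, ⟨4 | 0⟩, ⟨4 | 1⟩, ⟨4 | 1⟩]


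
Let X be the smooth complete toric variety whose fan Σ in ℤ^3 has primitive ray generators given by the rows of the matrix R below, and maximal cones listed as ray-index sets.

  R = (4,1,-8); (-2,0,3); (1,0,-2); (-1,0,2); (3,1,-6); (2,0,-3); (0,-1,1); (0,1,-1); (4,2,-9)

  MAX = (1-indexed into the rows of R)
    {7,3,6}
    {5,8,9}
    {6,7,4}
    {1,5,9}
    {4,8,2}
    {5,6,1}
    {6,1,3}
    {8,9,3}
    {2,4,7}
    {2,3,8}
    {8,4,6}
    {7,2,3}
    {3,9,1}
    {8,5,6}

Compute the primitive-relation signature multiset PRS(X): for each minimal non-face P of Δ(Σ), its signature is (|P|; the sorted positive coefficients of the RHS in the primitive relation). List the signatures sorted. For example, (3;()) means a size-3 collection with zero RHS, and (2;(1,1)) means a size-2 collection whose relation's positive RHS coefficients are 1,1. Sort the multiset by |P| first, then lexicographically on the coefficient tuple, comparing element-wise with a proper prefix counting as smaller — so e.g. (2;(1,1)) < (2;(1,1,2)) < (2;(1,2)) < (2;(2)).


Δ(Σ) — 9 vertices, 16 min non-faces:

  P = {2,6}:  v_{2} + v_{6} = 0  ⇒ sig = (2;())
  P = {3,4}:  v_{3} + v_{4} = 0  ⇒ sig = (2;())
  P = {7,8}:  v_{7} + v_{8} = 0  ⇒ sig = (2;())
  P = {1,4}:  v_{1} + v_{4} = v_{5}  ⇒ sig = (2;(1))
  P = {1,8}:  v_{1} + v_{8} = v_{9}  ⇒ sig = (2;(1))
  P = {3,5}:  v_{3} + v_{5} = v_{1}  ⇒ sig = (2;(1))
  P = {7,9}:  v_{7} + v_{9} = v_{1}  ⇒ sig = (2;(1))
  P = {2,5}:  v_{2} + v_{5} = v_{3} + v_{8}  ⇒ sig = (2;(1,1))
  P = {4,5}:  v_{4} + v_{5} = v_{6} + v_{8}  ⇒ sig = (2;(1,1))
  P = {4,9}:  v_{4} + v_{9} = v_{5} + v_{8}  ⇒ sig = (2;(1,1))
  P = {5,7}:  v_{5} + v_{7} = v_{3} + v_{6}  ⇒ sig = (2;(1,1))
  P = {1,2}:  v_{1} + v_{2} = 2·v_{3} + v_{8}  ⇒ sig = (2;(1,2))
  P = {1,7}:  v_{1} + v_{7} = 2·v_{3} + v_{6}  ⇒ sig = (2;(1,2))
  P = {6,9}:  v_{6} + v_{9} = 2·v_{5}  ⇒ sig = (2;(2))
  P = {2,9}:  v_{2} + v_{9} = 2·v_{3} + 2·v_{8}  ⇒ sig = (2;(2,2))
  P = {3,6,8}:  v_{3} + v_{6} + v_{8} = v_{5}  ⇒ sig = (3;(1))

Hence PRS(X_Σ) =
{ (2;()) ×3,  (2;(1)) ×4,  (2;(1,1)) ×4,  (2;(1,2)) ×2,  (2;(2)),  (2;(2,2)),  (3;(1)) }


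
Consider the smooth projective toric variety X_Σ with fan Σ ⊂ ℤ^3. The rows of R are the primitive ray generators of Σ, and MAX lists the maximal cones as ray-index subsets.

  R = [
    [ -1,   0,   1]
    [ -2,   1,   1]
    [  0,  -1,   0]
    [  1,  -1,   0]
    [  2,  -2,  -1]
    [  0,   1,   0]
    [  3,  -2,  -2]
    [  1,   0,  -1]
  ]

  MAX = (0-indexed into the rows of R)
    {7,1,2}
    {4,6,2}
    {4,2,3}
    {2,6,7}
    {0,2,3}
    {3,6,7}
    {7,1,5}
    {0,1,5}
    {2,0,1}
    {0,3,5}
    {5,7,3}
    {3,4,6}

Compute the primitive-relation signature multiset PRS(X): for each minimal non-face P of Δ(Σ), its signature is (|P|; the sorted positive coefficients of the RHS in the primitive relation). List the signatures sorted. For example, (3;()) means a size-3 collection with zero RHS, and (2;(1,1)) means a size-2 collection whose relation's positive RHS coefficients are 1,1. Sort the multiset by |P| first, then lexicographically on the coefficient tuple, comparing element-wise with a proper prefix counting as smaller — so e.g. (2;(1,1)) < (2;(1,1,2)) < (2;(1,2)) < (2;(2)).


Σ has 12 primitive collections:

  P={0,7}:  v_{0} + v_{7} = 0 — sig = (2;())
  P={2,5}:  v_{2} + v_{5} = 0 — sig = (2;())
  P={0,6}:  v_{0} + v_{6} = v_{4} — sig = (2;(1))
  P={1,3}:  v_{1} + v_{3} = v_{0} — sig = (2;(1))
  P={1,4}:  v_{1} + v_{4} = v_{2} — sig = (2;(1))
  P={4,7}:  v_{4} + v_{7} = v_{6} — sig = (2;(1))
  P={0,4}:  v_{0} + v_{4} = v_{2} + v_{3} — sig = (2;(1,1))
  P={1,6}:  v_{1} + v_{6} = v_{2} + v_{7} — sig = (2;(1,1))
  P={4,5}:  v_{4} + v_{5} = v_{3} + v_{7} — sig = (2;(1,1))
  P={5,6}:  v_{5} + v_{6} = v_{3} + 2·v_{7} — sig = (2;(1,2))
  P={2,3,7}:  v_{2} + v_{3} + v_{7} = v_{4} — sig = (3;(1))
  P={2,3,6}:  v_{2} + v_{3} + v_{6} = 2·v_{4} — sig = (3;(2))

Signatures (|P|; sorted positive RHS coefficients), sorted:
{ (2;()) ×2,  (2;(1)) ×4,  (2;(1,1)) ×3,  (2;(1,2)),  (3;(1)),  (3;(2)) }


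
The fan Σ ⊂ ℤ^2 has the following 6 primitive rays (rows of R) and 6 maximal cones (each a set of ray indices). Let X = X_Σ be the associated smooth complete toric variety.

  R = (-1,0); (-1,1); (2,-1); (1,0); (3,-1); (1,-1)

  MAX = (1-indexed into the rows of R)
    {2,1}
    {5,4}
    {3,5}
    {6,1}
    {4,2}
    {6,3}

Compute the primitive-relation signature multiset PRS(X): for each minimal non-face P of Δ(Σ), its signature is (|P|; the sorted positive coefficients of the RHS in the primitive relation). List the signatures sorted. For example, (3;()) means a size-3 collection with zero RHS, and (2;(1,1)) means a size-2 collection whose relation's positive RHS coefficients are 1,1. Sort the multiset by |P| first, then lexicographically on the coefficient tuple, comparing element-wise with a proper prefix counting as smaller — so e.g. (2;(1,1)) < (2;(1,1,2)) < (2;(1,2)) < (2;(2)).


9 collections generate NE(X_Σ); each relation:

  P={1,4}:  v_{1} + v_{4} = 0  →  sig = (2;())
  P={2,6}:  v_{2} + v_{6} = 0  →  sig = (2;())
  P={1,3}:  v_{1} + v_{3} = v_{6}  →  sig = (2;(1))
  P={1,5}:  v_{1} + v_{5} = v_{3}  →  sig = (2;(1))
  P={2,3}:  v_{2} + v_{3} = v_{4}  →  sig = (2;(1))
  P={3,4}:  v_{3} + v_{4} = v_{5}  →  sig = (2;(1))
  P={4,6}:  v_{4} + v_{6} = v_{3}  →  sig = (2;(1))
  P={2,5}:  v_{2} + v_{5} = 2·v_{4}  →  sig = (2;(2))
  P={5,6}:  v_{5} + v_{6} = 2·v_{3}  →  sig = (2;(2))

Hence PRS(X_Σ) =
    (2;())
    (2;())
    (2;(1))
    (2;(1))
    (2;(1))
    (2;(1))
    (2;(1))
    (2;(2))
    (2;(2))


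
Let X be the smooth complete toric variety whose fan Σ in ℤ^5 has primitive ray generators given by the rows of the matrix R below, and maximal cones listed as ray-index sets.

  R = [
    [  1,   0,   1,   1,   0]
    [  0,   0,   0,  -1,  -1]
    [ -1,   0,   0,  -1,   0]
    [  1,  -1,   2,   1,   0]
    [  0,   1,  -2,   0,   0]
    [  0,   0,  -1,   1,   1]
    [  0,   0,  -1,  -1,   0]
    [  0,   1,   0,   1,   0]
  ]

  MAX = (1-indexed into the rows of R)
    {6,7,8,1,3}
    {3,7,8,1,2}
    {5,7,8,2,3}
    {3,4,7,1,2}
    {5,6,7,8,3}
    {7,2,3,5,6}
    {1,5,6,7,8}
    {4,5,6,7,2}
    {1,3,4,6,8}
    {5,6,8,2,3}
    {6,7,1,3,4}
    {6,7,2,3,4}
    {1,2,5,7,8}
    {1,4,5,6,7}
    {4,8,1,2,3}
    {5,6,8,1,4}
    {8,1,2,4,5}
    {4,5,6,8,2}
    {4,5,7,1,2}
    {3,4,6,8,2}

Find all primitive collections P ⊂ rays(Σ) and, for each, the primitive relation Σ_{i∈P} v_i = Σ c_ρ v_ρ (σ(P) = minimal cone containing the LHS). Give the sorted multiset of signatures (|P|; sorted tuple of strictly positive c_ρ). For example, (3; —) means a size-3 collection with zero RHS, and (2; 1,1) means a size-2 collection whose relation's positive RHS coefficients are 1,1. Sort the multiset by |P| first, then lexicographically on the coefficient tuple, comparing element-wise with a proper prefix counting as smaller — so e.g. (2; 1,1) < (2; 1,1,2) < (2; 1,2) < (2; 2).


Δ(Σ) — 8 vertices, 5 min non-faces:

  P = {3,4,5}:  v_{3} + v_{4} + v_{5} = 0  ⇒ sig = (3; —)
  P = {4,7,8}:  v_{4} + v_{7} + v_{8} = v_{1}  ⇒ sig = (3; 1)
  P = {1,2,6}:  v_{1} + v_{2} + v_{6} = v_{4} + v_{5}  ⇒ sig = (3; 1,1)
  P = {1,3,5}:  v_{1} + v_{3} + v_{5} = v_{7} + v_{8}  ⇒ sig = (3; 1,1)
  P = {2,6,7,8}:  v_{2} + v_{6} + v_{7} + v_{8} = v_{5}  ⇒ sig = (4; 1)

Signatures (|P|; sorted positive RHS coefficients), sorted:
    |P|=3: 4 collections, coeffs (), (1), (1,1), (1,1)
    |P|=4: 1 collection, coeffs (1)


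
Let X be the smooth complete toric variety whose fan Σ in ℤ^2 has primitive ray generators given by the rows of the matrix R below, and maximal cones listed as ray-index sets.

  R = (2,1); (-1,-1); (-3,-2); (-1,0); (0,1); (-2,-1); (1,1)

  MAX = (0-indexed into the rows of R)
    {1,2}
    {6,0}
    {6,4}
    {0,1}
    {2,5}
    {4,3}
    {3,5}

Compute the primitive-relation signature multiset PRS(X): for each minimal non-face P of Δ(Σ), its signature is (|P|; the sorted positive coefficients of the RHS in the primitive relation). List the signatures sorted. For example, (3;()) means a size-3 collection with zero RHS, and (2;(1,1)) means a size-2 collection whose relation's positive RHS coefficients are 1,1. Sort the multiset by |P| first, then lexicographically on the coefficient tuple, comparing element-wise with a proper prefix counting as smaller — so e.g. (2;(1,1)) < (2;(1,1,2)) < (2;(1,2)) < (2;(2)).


14 collections generate NE(X_Σ); each relation:

  P = {0,5}:  v_{0} + v_{5} = 0 ; sig = (2;())
  P = {1,6}:  v_{1} + v_{6} = 0 ; sig = (2;())
  P = {0,2}:  v_{0} + v_{2} = v_{1} ; sig = (2;(1))
  P = {0,3}:  v_{0} + v_{3} = v_{6} ; sig = (2;(1))
  P = {1,3}:  v_{1} + v_{3} = v_{5} ; sig = (2;(1))
  P = {1,4}:  v_{1} + v_{4} = v_{3} ; sig = (2;(1))
  P = {1,5}:  v_{1} + v_{5} = v_{2} ; sig = (2;(1))
  P = {2,6}:  v_{2} + v_{6} = v_{5} ; sig = (2;(1))
  P = {3,6}:  v_{3} + v_{6} = v_{4} ; sig = (2;(1))
  P = {5,6}:  v_{5} + v_{6} = v_{3} ; sig = (2;(1))
  P = {2,4}:  v_{2} + v_{4} = v_{3} + v_{5} ; sig = (2;(1,1))
  P = {0,4}:  v_{0} + v_{4} = 2·v_{6} ; sig = (2;(2))
  P = {2,3}:  v_{2} + v_{3} = 2·v_{5} ; sig = (2;(2))
  P = {4,5}:  v_{4} + v_{5} = 2·v_{3} ; sig = (2;(2))

so the primitive-relation signature multiset is
{ (2;()) ×2,  (2;(1)) ×8,  (2;(1,1)),  (2;(2)) ×3 }


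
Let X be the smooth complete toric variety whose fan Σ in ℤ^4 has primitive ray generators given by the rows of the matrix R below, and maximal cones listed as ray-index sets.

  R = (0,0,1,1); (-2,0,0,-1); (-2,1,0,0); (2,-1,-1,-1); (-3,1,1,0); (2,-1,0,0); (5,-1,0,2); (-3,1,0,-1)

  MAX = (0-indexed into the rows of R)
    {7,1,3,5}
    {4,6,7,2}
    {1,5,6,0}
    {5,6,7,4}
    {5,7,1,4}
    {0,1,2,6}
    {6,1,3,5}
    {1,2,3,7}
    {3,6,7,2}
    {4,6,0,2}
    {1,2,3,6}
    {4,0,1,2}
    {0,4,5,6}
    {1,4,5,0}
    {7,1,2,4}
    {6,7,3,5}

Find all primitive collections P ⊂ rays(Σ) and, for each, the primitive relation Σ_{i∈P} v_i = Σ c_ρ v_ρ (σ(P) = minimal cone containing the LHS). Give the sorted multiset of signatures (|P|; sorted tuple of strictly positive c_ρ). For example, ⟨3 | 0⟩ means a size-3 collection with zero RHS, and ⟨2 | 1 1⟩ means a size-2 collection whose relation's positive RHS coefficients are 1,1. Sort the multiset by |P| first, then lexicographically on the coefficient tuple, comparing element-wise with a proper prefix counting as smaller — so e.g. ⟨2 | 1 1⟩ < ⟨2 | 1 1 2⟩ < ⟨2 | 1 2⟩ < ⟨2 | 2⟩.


The 6 primitive collections of Σ (r=8, n=4):

  {2,5}:  v_{2} + v_{5} = 0  ⟹  sig = ⟨2 | 0⟩
  {0,3}:  v_{0} + v_{3} = v_{5}  ⟹  sig = ⟨2 | 1⟩
  {0,7}:  v_{0} + v_{7} = v_{4}  ⟹  sig = ⟨2 | 1⟩
  {3,4}:  v_{3} + v_{4} = v_{5} + v_{7}  ⟹  sig = ⟨2 | 1 1⟩
  {1,6,7}:  v_{1} + v_{6} + v_{7} = 0  ⟹  sig = ⟨3 | 0⟩
  {1,4,6}:  v_{1} + v_{4} + v_{6} = v_{0}  ⟹  sig = ⟨3 | 1⟩

Hence PRS(X_Σ) =
{ ⟨2 | 0⟩,  ⟨2 | 1⟩ ×2,  ⟨2 | 1 1⟩,  ⟨3 | 0⟩,  ⟨3 | 1⟩ }


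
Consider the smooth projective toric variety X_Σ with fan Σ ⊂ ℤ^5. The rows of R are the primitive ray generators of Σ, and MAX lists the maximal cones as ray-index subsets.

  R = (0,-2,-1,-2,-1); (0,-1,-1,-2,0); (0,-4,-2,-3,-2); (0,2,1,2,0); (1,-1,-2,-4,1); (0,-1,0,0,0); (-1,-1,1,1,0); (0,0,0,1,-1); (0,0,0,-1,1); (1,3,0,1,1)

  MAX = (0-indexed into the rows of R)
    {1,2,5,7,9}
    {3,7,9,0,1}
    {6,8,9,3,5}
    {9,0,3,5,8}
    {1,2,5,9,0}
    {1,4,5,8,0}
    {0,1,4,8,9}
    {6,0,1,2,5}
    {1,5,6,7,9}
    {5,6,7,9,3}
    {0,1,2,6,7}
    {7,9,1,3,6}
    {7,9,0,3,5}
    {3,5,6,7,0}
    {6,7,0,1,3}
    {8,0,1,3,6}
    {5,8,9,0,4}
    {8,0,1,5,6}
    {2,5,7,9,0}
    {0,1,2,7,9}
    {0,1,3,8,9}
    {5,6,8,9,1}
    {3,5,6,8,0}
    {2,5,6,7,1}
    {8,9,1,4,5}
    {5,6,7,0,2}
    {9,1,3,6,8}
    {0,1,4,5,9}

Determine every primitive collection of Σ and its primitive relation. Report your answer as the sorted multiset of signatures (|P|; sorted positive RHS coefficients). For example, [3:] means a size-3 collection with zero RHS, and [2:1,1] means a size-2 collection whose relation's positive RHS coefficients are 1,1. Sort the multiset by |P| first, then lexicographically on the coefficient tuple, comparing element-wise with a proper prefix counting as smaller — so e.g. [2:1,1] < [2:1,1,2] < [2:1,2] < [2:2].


|primitive collections| = 12. Relations:

  {7,8}:  v_{7} + v_{8} = 0  ⇒ sig = [2:]
  {2,3}:  v_{2} + v_{3} = v_{0} + v_{7}  ⇒ sig = [2:1,1]
  {2,8}:  v_{2} + v_{8} = v_{0} + v_{1} + v_{5}  ⇒ sig = [2:1,1,1]
  {3,4}:  v_{3} + v_{4} = v_{0} + v_{8} + v_{9}  ⇒ sig = [2:1,1,1]
  {4,6}:  v_{4} + v_{6} = v_{1} + v_{5} + v_{8}  ⇒ sig = [2:1,1,1]
  {4,7}:  v_{4} + v_{7} = v_{0} + v_{1} + v_{5} + v_{9}  ⇒ sig = [2:1,1,1,1]
  {2,4}:  v_{2} + v_{4} = 2·v_{0} + 2·v_{1} + 2·v_{5} + v_{9}  ⇒ sig = [2:1,2,2,2]
  {0,6,9}:  v_{0} + v_{6} + v_{9} = 0  ⇒ sig = [3:]
  {1,3,5}:  v_{1} + v_{3} + v_{5} = 0  ⇒ sig = [3:]
  {2,6,9}:  v_{2} + v_{6} + v_{9} = v_{1} + v_{5} + v_{7}  ⇒ sig = [3:1,1,1]
  {0,1,5,7}:  v_{0} + v_{1} + v_{5} + v_{7} = v_{2}  ⇒ sig = [4:1]
  {0,1,5,8,9}:  v_{0} + v_{1} + v_{5} + v_{8} + v_{9} = v_{4}  ⇒ sig = [5:1]

Signatures (|P|; sorted positive RHS coefficients), sorted:
    |P|=2: 7 collections, coeffs (), (1,1), (1,1,1), (1,1,1), (1,1,1), (1,1,1,1), (1,2,2,2)
    |P|=3: 3 collections, coeffs (), (), (1,1,1)
    |P|=4: 1 collection, coeffs (1)
    |P|=5: 1 collection, coeffs (1)


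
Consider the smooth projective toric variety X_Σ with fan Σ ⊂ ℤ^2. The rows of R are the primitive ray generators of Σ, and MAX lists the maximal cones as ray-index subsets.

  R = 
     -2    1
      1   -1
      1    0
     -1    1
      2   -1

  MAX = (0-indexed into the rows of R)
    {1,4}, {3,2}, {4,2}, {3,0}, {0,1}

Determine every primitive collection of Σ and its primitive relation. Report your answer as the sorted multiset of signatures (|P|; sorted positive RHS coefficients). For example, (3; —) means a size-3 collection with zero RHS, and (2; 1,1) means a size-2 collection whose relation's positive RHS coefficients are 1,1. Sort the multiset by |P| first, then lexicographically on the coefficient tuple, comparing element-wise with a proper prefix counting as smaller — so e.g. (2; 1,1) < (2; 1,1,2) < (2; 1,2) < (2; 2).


Minimal non-faces — 5 found among 5 rays, 5 max cones:

  • {0,4}:  v_{0} + v_{4} = 0 ; sig = (2; —)
  • {1,3}:  v_{1} + v_{3} = 0 ; sig = (2; —)
  • {0,2}:  v_{0} + v_{2} = v_{3} ; sig = (2; 1)
  • {1,2}:  v_{1} + v_{2} = v_{4} ; sig = (2; 1)
  • {3,4}:  v_{3} + v_{4} = v_{2} ; sig = (2; 1)

Sorted signature multiset PRS(X):
{ (2; —) ×2,  (2; 1) ×3 }


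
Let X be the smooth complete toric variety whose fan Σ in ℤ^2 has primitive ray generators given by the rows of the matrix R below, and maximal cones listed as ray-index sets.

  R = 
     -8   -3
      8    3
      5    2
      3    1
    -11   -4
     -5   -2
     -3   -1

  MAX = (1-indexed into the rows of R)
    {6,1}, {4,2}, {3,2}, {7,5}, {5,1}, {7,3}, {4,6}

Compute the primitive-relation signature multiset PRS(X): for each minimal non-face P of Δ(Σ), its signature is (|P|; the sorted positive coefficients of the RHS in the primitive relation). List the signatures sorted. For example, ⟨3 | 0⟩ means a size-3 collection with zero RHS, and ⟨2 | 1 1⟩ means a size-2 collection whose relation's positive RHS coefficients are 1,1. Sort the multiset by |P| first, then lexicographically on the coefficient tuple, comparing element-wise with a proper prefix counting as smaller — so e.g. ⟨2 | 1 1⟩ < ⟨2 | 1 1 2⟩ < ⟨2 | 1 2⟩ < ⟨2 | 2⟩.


Minimal non-faces — 14 found among 7 rays, 7 max cones:

  P = {1,2}:  v_{1} + v_{2} = 0  ⟹  sig = ⟨2 | 0⟩
  P = {3,6}:  v_{3} + v_{6} = 0  ⟹  sig = ⟨2 | 0⟩
  P = {4,7}:  v_{4} + v_{7} = 0  ⟹  sig = ⟨2 | 0⟩
  P = {1,3}:  v_{1} + v_{3} = v_{7}  ⟹  sig = ⟨2 | 1⟩
  P = {1,4}:  v_{1} + v_{4} = v_{6}  ⟹  sig = ⟨2 | 1⟩
  P = {1,7}:  v_{1} + v_{7} = v_{5}  ⟹  sig = ⟨2 | 1⟩
  P = {2,5}:  v_{2} + v_{5} = v_{7}  ⟹  sig = ⟨2 | 1⟩
  P = {2,6}:  v_{2} + v_{6} = v_{4}  ⟹  sig = ⟨2 | 1⟩
  P = {2,7}:  v_{2} + v_{7} = v_{3}  ⟹  sig = ⟨2 | 1⟩
  P = {3,4}:  v_{3} + v_{4} = v_{2}  ⟹  sig = ⟨2 | 1⟩
  P = {4,5}:  v_{4} + v_{5} = v_{1}  ⟹  sig = ⟨2 | 1⟩
  P = {6,7}:  v_{6} + v_{7} = v_{1}  ⟹  sig = ⟨2 | 1⟩
  P = {3,5}:  v_{3} + v_{5} = 2·v_{7}  ⟹  sig = ⟨2 | 2⟩
  P = {5,6}:  v_{5} + v_{6} = 2·v_{1}  ⟹  sig = ⟨2 | 2⟩

Hence PRS(X_Σ) =
    |P|=2: 14 collections, coeffs (), (), (), (1), (1), (1), (1), (1), (1), (1), (1), (1), (2), (2)


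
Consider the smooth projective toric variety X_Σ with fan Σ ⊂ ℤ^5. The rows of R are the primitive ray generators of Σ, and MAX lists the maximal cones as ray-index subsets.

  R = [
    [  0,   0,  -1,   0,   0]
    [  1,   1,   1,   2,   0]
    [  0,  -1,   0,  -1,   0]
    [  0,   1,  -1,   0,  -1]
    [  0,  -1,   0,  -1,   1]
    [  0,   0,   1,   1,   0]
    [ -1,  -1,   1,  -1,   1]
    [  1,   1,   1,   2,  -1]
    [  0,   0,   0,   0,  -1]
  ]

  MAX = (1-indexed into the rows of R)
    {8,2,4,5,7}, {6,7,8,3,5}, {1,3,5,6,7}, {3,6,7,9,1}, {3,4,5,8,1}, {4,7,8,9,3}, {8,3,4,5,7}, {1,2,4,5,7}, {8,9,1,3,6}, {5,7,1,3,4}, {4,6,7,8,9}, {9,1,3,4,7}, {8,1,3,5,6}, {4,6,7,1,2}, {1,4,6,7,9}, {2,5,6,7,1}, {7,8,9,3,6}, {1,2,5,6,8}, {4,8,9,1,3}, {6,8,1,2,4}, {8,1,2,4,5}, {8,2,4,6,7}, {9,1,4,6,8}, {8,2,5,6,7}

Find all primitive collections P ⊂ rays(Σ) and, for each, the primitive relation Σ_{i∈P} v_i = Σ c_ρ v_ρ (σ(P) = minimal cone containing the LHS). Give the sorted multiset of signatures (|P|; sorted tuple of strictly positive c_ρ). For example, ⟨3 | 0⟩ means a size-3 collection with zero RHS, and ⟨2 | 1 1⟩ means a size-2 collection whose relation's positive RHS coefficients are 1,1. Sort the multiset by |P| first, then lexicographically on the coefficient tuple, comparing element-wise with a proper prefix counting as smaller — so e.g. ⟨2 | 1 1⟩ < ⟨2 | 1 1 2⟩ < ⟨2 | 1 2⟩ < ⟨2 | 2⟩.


|primitive collections| = 6. Relations:

  P = {2,9}:  v_{2} + v_{9} = v_{8}  →  sig = ⟨2 | 1⟩
  P = {5,9}:  v_{5} + v_{9} = v_{3}  →  sig = ⟨2 | 1⟩
  P = {2,3}:  v_{2} + v_{3} = v_{5} + v_{8}  →  sig = ⟨2 | 1 1⟩
  P = {4,5,6}:  v_{4} + v_{5} + v_{6} = 0  →  sig = ⟨3 | 0⟩
  P = {1,7,8}:  v_{1} + v_{7} + v_{8} = v_{6}  →  sig = ⟨3 | 1⟩
  P = {3,4,6}:  v_{3} + v_{4} + v_{6} = v_{9}  →  sig = ⟨3 | 1⟩

Hence PRS(X_Σ) =
{ ⟨2 | 1⟩ ×2,  ⟨2 | 1 1⟩,  ⟨3 | 0⟩,  ⟨3 | 1⟩ ×2 }


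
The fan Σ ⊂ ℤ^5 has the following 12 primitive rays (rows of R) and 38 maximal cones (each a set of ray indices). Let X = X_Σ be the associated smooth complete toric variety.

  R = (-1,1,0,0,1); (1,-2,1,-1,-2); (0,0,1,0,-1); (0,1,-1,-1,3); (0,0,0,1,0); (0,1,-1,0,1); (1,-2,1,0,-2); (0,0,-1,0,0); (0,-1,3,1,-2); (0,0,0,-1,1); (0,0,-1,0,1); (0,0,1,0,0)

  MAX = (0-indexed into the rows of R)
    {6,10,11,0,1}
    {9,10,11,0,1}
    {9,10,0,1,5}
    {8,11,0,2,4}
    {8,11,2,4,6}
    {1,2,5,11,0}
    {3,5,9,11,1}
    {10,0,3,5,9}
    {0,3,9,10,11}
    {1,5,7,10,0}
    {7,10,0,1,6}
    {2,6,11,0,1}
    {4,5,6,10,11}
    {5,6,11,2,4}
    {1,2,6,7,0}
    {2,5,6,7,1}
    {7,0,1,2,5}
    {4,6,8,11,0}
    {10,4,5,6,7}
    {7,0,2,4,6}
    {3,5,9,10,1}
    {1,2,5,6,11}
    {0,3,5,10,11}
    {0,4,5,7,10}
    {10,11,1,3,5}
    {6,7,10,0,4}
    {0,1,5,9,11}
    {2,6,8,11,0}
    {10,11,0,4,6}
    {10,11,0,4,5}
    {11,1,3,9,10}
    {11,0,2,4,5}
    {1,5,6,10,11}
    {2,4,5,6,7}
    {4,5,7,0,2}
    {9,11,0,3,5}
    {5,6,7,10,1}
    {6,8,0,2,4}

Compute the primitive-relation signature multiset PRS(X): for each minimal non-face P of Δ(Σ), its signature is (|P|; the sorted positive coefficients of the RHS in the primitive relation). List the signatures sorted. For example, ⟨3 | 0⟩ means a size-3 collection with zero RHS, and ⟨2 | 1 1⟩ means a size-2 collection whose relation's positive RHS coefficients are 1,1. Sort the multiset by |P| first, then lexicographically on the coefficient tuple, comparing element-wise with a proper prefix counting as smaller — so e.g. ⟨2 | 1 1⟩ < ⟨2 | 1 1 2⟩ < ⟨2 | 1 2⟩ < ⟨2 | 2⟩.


22 minimal non-faces of Δ(Σ) (on 12 rays):

  P = {2,10}:  v_{2} + v_{10} = 0  ⇒ sig = ⟨2 | 0⟩
  P = {7,11}:  v_{7} + v_{11} = 0  ⇒ sig = ⟨2 | 0⟩
  P = {1,4}:  v_{1} + v_{4} = v_{6}  ⇒ sig = ⟨2 | 1⟩
  P = {4,9}:  v_{4} + v_{9} = v_{10} + v_{11}  ⇒ sig = ⟨2 | 1 1⟩
  P = {2,3}:  v_{2} + v_{3} = v_{5} + v_{9} + v_{11}  ⇒ sig = ⟨2 | 1 1 1⟩
  P = {3,7}:  v_{3} + v_{7} = v_{5} + v_{9} + v_{10}  ⇒ sig = ⟨2 | 1 1 1⟩
  P = {5,8}:  v_{5} + v_{8} = v_{2} + v_{4} + v_{11}  ⇒ sig = ⟨2 | 1 1 1⟩
  P = {6,9}:  v_{6} + v_{9} = v_{1} + v_{10} + v_{11}  ⇒ sig = ⟨2 | 1 1 1⟩
  P = {2,9}:  v_{2} + v_{9} = v_{0} + v_{1} + v_{5} + v_{11}  ⇒ sig = ⟨2 | 1 1 1 1⟩
  P = {7,8}:  v_{7} + v_{8} = v_{0} + v_{2} + v_{4} + v_{6}  ⇒ sig = ⟨2 | 1 1 1 1⟩
  P = {7,9}:  v_{7} + v_{9} = v_{0} + v_{1} + v_{5} + v_{10}  ⇒ sig = ⟨2 | 1 1 1 1⟩
  P = {8,10}:  v_{8} + v_{10} = v_{0} + v_{4} + v_{6} + v_{11}  ⇒ sig = ⟨2 | 1 1 1 1⟩
  P = {1,8}:  v_{1} + v_{8} = v_{0} + v_{2} + 2·v_{6} + v_{11}  ⇒ sig = ⟨2 | 1 1 1 2⟩
  P = {8,9}:  v_{8} + v_{9} = v_{0} + v_{6} + 2·v_{11}  ⇒ sig = ⟨2 | 1 1 2⟩
  P = {3,6}:  v_{3} + v_{6} = v_{1} + v_{5} + 2·v_{10} + 2·v_{11}  ⇒ sig = ⟨2 | 1 1 2 2⟩
  P = {3,4}:  v_{3} + v_{4} = v_{5} + 2·v_{10} + 2·v_{11}  ⇒ sig = ⟨2 | 1 2 2⟩
  P = {3,8}:  v_{3} + v_{8} = v_{10} + 3·v_{11}  ⇒ sig = ⟨2 | 1 3⟩
  P = {0,5,6}:  v_{0} + v_{5} + v_{6} = 0  ⇒ sig = ⟨3 | 0⟩
  P = {0,1,3}:  v_{0} + v_{1} + v_{3} = 2·v_{9}  ⇒ sig = ⟨3 | 2⟩
  P = {5,9,10,11}:  v_{5} + v_{9} + v_{10} + v_{11} = v_{3}  ⇒ sig = ⟨4 | 1⟩
  P = {0,1,5,10,11}:  v_{0} + v_{1} + v_{5} + v_{10} + v_{11} = v_{9}  ⇒ sig = ⟨5 | 1⟩
  P = {0,2,4,6,11}:  v_{0} + v_{2} + v_{4} + v_{6} + v_{11} = v_{8}  ⇒ sig = ⟨5 | 1⟩

Sorted signature multiset PRS(X):
    |P|=2: 17 collections, coeffs (), (), (1), (1,1), (1,1,1), (1,1,1), (1,1,1), (1,1,1), (1,1,1,1), (1,1,1,1), (1,1,1,1), (1,1,1,1), (1,1,1,2), (1,1,2), (1,1,2,2), (1,2,2), (1,3)
    |P|=3: 2 collections, coeffs (), (2)
    |P|=4: 1 collection, coeffs (1)
    |P|=5: 2 collections, coeffs (1), (1)
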